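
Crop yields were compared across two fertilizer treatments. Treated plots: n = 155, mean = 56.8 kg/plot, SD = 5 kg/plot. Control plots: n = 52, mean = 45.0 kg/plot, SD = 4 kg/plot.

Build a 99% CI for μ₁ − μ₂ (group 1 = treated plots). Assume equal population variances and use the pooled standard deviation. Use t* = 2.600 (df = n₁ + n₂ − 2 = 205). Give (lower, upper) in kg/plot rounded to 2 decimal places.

(9.81, 13.79)

s_p = √[((n₁−1)s₁² + (n₂−1)s₂²)/(n₁+n₂−2)] = √[(154·5² + 51·4²)/205] = 4.7708.
SE = 4.7708·√(1/155 + 1/52) = 0.7646.
With t* = 2.600, margin = 2.600 × 0.7646 = 1.9880.
x̄₁ − x̄₂ = 56.8 − 45.0 = 11.8000; interval 11.8000 ± 1.9880 = (9.81, 13.79).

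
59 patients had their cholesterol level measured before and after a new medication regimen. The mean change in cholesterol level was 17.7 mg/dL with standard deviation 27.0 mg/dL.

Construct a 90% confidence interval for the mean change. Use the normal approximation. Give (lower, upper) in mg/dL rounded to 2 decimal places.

(11.92, 23.48)

Paired design: SE = s_d/√n = 27.0/√59 = 3.5151.
z* = 1.645; margin of error = 1.645 × 3.5151 = 5.7823.
17.7 ± 5.7823 → (11.92, 23.48).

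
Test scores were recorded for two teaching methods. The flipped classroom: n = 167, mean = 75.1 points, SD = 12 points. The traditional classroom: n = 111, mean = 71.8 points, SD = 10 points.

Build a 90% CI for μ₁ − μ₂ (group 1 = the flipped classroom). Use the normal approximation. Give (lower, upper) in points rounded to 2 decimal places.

(1.12, 5.48)

Standard errors of each mean: 12/√167 = 0.9286 and 10/√111 = 0.9492.
SE(x̄₁ − x̄₂) = √(0.9286² + 0.9492²) = 1.3279 for independent samples with unequal variances.
With z* = 1.645, the margin is 1.645 × 1.3279 = 2.1844.
x̄₁ − x̄₂ = 75.1 − 71.8 = 3.3000; the interval is 3.3000 ± 2.1844 = (1.12, 5.48).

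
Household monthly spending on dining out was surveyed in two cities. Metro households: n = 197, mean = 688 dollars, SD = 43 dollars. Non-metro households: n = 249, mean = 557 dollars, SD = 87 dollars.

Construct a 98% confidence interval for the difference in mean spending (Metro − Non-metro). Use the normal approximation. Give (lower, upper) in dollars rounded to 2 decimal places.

Standard errors of each mean: 43/√197 = 3.0636 and 87/√249 = 5.5134.
SE(x̄₁ − x̄₂) = √(3.0636² + 5.5134²) = 6.3074 for independent samples with unequal variances.
With z* = 2.326, the margin is 2.326 × 6.3074 = 14.6710.
x̄₁ − x̄₂ = 688 − 557 = 131.0000; the interval is 131.0000 ± 14.6710 = (116.33, 145.67).

(116.33, 145.67)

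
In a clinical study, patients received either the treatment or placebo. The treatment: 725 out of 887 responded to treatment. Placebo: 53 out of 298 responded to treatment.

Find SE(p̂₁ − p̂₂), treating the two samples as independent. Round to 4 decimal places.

p̂₁ = 725/887 = 0.8174 and p̂₂ = 53/298 = 0.1779.
SE₁ = √(p̂₁(1−p̂₁)/n₁) = √(0.8174·0.1826/887) = 0.01297; SE₂ = √(0.1779·0.8221/298) = 0.02215.
Independent samples: SE of the difference = √(SE₁² + SE₂²) = √(0.0001682209 + 0.0004906225) = 0.02567.

0.0257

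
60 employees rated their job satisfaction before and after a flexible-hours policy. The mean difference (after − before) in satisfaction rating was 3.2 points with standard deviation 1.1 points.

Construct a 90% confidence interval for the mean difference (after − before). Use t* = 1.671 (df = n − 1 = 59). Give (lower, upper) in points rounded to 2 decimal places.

(2.96, 3.44)

This is a matched-pairs design, so SE = s_d/√n = 1.1/√60 = 0.1420.
Margin = 1.671 × 0.1420 = 0.2373; the interval is 3.2 ± 0.2373 = (2.96, 3.44).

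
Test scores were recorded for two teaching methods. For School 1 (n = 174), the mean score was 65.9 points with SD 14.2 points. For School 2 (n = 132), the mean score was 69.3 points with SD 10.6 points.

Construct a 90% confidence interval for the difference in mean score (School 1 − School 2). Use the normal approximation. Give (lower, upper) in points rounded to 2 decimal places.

Standard errors of each mean: 14.2/√174 = 1.0765 and 10.6/√132 = 0.9226.
SE(x̄₁ − x̄₂) = √(1.0765² + 0.9226²) = 1.4178 for independent samples with unequal variances.
With z* = 1.645, the margin is 1.645 × 1.4178 = 2.3323.
x̄₁ − x̄₂ = 65.9 − 69.3 = -3.4000; the interval is -3.4000 ± 2.3323 = (-5.73, -1.07).

(-5.73, -1.07)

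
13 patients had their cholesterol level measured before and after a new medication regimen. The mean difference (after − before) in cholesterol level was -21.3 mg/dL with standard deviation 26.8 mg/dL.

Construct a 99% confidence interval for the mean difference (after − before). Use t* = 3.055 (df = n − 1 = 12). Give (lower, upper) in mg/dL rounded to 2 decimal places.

(-44.01, 1.41)

Paired design: SE = s_d/√n = 26.8/√13 = 7.4330.
t* = 3.055; margin of error = 3.055 × 7.4330 = 22.7078.
-21.3 ± 22.7078 → (-44.01, 1.41).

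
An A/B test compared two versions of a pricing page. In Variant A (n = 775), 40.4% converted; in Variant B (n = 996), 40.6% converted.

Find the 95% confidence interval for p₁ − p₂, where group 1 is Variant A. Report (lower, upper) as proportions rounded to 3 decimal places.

SE₁ = √(p̂₁(1−p̂₁)/n₁) = √(0.4040·0.5960/775) = 0.01763; SE₂ = √(0.4060·0.5940/996) = 0.01556.
Independent samples: SE of the difference = √(SE₁² + SE₂²) = √(0.0003108169 + 0.0002421136) = 0.02351.
z* for 95% confidence is 1.960, so the margin of error is 1.960 × 0.02351 = 0.04608.
Point estimate p̂₁ − p̂₂ = 0.4040 − 0.4060 = -0.0020.
-0.0020 ± 0.04608 → (-0.048, 0.044).

(-0.048, 0.044)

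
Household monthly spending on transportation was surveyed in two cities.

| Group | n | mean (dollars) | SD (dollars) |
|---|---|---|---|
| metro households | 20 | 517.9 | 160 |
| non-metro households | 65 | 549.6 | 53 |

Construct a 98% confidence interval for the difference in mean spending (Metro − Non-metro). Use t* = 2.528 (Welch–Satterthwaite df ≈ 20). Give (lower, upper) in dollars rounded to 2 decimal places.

(-123.66, 60.26)

SE₁ = s₁/√n₁ = 160/√20 = 35.7771; SE₂ = 53/√65 = 6.5738.
Independent samples, unequal variances: SE_diff = √(SE₁² + SE₂²) = √(1280.00088441 + 43.21484644) = 36.3760.
t* = 2.528, so margin of error = 2.528 × 36.3760 = 91.9585.
Difference in means = 517.9 − 549.6 = -31.7000.
-31.7000 ± 91.9585 → (-123.66, 60.26).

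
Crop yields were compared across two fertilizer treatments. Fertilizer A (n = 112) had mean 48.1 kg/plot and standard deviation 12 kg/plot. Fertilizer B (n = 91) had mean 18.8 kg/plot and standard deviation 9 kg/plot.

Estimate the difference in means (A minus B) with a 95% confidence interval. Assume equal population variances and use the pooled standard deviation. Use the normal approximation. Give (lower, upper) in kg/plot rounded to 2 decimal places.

Pooled variance s_p² = [111·12² + 90·9²] / (112+91−2) = 115.7910, so s_p = 10.7606.
SE_diff = s_p·√(1/n₁ + 1/n₂) = 10.7606·√(1/112 + 1/91) = 1.5186.
z* = 1.960; margin = 1.960 × 1.5186 = 2.9765.
Difference = 48.1 − 18.8 = 29.3000.
29.3000 ± 2.9765 → (26.32, 32.28).

(26.32, 32.28)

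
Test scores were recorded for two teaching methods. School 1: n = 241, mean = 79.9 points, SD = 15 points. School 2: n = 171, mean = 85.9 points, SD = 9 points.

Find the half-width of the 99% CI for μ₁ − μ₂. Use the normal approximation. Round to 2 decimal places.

3.06

Per-group SEs: s₁/√n₁ = 15/√241 = 0.9662, s₂/√n₂ = 9/√171 = 0.6882.
Unpooled SE of the difference: √(0.93354244 + 0.47361924) = 1.1862.
Margin of error = z* · SE = 2.576 × 1.1862 = 3.0557.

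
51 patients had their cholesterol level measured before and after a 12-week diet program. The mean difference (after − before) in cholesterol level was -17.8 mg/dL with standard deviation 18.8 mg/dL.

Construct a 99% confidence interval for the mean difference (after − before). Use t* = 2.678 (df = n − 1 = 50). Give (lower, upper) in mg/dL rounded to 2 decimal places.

(-24.85, -10.75)

This is a matched-pairs design, so SE = s_d/√n = 18.8/√51 = 2.6325.
Margin = 2.678 × 2.6325 = 7.0498; the interval is -17.8 ± 7.0498 = (-24.85, -10.75).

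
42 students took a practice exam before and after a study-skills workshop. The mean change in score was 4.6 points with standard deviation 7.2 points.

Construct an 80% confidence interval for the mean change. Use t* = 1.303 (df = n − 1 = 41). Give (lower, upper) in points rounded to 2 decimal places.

(3.15, 6.05)

This is a matched-pairs design, so SE = s_d/√n = 7.2/√42 = 1.1110.
Margin = 1.303 × 1.1110 = 1.4476; the interval is 4.6 ± 1.4476 = (3.15, 6.05).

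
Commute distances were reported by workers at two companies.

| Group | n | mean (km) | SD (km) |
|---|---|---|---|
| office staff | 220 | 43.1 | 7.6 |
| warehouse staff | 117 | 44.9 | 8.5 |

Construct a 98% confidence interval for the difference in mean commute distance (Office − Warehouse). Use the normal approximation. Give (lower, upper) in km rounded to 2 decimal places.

SE₁ = s₁/√n₁ = 7.6/√220 = 0.5124; SE₂ = 8.5/√117 = 0.7858.
Independent samples, unequal variances: SE_diff = √(SE₁² + SE₂²) = √(0.26255376 + 0.61748164) = 0.9381.
z* = 2.326, so margin of error = 2.326 × 0.9381 = 2.1820.
Difference in means = 43.1 − 44.9 = -1.8000.
-1.8000 ± 2.1820 → (-3.98, 0.38).

(-3.98, 0.38)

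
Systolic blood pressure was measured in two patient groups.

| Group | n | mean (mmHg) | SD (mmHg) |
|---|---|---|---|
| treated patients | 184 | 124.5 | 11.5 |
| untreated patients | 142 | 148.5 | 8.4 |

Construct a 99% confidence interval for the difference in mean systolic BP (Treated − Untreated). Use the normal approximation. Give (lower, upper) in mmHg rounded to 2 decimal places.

(-26.84, -21.16)

SE₁ = s₁/√n₁ = 11.5/√184 = 0.8478; SE₂ = 8.4/√142 = 0.7049.
Independent samples, unequal variances: SE_diff = √(SE₁² + SE₂²) = √(0.71876484 + 0.49688401) = 1.1026.
z* = 2.576, so margin of error = 2.576 × 1.1026 = 2.8403.
Difference in means = 124.5 − 148.5 = -24.0000.
-24.0000 ± 2.8403 → (-26.84, -21.16).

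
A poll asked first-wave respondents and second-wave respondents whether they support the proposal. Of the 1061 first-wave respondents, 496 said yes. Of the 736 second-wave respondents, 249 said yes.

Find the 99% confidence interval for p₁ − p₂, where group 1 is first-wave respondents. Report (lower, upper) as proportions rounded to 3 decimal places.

First, p̂₁ = 496/1061 = 0.4675; p̂₂ = 249/736 = 0.3383.
The two standard errors are √(0.4675×0.5325/1061) = 0.01532 and √(0.3383×0.6617/736) = 0.01744.
Because the samples are independent, SE_diff = √(0.01532² + 0.01744²) = 0.02321.
Using z* = 2.576 for 99%, ME = 2.576 × 0.02321 = 0.05979.
p̂₁ − p̂₂ = 0.1292; interval 0.1292 ± 0.05979 gives (0.069, 0.189).

(0.069, 0.189)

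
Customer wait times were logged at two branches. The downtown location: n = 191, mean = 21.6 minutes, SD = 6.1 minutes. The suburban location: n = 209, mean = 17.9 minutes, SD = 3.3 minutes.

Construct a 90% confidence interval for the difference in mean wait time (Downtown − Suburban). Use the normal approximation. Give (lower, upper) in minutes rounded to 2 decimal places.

Per-group SEs: s₁/√n₁ = 6.1/√191 = 0.4414, s₂/√n₂ = 3.3/√209 = 0.2283.
Unpooled SE of the difference: √(0.19483396 + 0.05212089) = 0.4969.
Margin of error = z* · SE = 1.645 × 0.4969 = 0.8174.
x̄₁ − x̄₂ = 21.6 − 17.9 = 3.7000.
CI: 3.7000 ± 0.8174 = (2.88, 4.52).

(2.88, 4.52)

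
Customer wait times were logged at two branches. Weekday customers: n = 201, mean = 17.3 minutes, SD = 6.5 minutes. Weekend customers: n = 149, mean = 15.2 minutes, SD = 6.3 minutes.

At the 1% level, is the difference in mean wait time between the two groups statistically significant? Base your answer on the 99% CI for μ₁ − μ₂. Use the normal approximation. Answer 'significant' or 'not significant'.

significant

Per-group SEs: s₁/√n₁ = 6.5/√201 = 0.4585, s₂/√n₂ = 6.3/√149 = 0.5161.
Unpooled SE of the difference: √(0.21022225 + 0.26635921) = 0.6903.
Margin of error = z* · SE = 2.576 × 0.6903 = 1.7782.
x̄₁ − x̄₂ = 17.3 − 15.2 = 2.1000.
CI: 2.1000 ± 1.7782 = (0.3218, 3.8782).
The interval (0.3218, 3.8782) does not contain 0, so the difference is significant.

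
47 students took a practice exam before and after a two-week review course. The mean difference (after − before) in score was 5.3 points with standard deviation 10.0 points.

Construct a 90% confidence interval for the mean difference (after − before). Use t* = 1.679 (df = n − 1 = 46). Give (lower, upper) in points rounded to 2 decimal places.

(2.85, 7.75)

This is a matched-pairs design, so SE = s_d/√n = 10.0/√47 = 1.4586.
Margin = 1.679 × 1.4586 = 2.4490; the interval is 5.3 ± 2.4490 = (2.85, 7.75).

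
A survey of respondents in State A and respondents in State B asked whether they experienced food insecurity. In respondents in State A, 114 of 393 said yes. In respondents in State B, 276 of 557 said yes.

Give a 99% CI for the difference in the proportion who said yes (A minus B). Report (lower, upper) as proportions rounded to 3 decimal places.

Sample proportions: 114/393 = 0.2901, 276/557 = 0.4955.
Each SE is √(p̂(1−p̂)/n): √(0.2901·0.7099/393) = 0.02289 and √(0.4955·0.5045/557) = 0.02118.
SE(p̂₁ − p̂₂) = √(SE₁² + SE₂²) = √(0.0005239521 + 0.0004485924) = 0.03119, since the two samples are independent.
At 99% confidence z* = 2.576; margin = 2.576 × 0.03119 = 0.08035.
The difference is 0.2901 − 0.4955 = -0.2054, so the interval is -0.2054 ± 0.08035 = (-0.286, -0.125).

(-0.286, -0.125)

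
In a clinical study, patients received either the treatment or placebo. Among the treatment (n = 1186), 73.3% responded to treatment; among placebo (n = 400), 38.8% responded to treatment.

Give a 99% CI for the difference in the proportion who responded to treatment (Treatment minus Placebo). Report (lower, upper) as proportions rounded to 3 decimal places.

(0.274, 0.416)

The two standard errors are √(0.7330×0.2670/1186) = 0.01285 and √(0.3880×0.6120/400) = 0.02436.
Because the samples are independent, SE_diff = √(0.01285² + 0.02436²) = 0.02754.
Using z* = 2.576 for 99%, ME = 2.576 × 0.02754 = 0.07094.
p̂₁ − p̂₂ = 0.3450; interval 0.3450 ± 0.07094 gives (0.274, 0.416).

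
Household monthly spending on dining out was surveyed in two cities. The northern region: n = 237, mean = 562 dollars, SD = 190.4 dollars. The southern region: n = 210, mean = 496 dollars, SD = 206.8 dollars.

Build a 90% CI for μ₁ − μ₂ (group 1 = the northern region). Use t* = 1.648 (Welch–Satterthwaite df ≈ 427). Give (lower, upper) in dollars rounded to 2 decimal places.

(34.88, 97.12)

Per-group SEs: s₁/√n₁ = 190.4/√237 = 12.3678, s₂/√n₂ = 206.8/√210 = 14.2706.
Unpooled SE of the difference: √(152.96247684 + 203.65002436) = 18.8842.
Margin of error = t* · SE = 1.648 × 18.8842 = 31.1212.
x̄₁ − x̄₂ = 562 − 496 = 66.0000.
CI: 66.0000 ± 31.1212 = (34.88, 97.12).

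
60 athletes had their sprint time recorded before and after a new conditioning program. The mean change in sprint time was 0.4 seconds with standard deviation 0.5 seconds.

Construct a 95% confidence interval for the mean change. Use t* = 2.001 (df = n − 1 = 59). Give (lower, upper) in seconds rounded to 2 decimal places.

(0.27, 0.53)

Paired design: SE = s_d/√n = 0.5/√60 = 0.0645.
t* = 2.001; margin of error = 2.001 × 0.0645 = 0.1291.
0.4 ± 0.1291 → (0.27, 0.53).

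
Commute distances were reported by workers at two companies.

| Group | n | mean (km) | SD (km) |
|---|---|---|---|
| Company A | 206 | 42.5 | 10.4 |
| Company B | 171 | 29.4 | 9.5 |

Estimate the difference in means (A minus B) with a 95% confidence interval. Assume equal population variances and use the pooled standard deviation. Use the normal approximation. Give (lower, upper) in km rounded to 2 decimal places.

(11.07, 15.13)

Pooled variance s_p² = [205·10.4² + 170·9.5²] / (206+171−2) = 100.0408, so s_p = 10.0020.
SE_diff = s_p·√(1/n₁ + 1/n₂) = 10.0020·√(1/206 + 1/171) = 1.0347.
z* = 1.960; margin = 1.960 × 1.0347 = 2.0280.
Difference = 42.5 − 29.4 = 13.1000.
13.1000 ± 2.0280 → (11.07, 15.13).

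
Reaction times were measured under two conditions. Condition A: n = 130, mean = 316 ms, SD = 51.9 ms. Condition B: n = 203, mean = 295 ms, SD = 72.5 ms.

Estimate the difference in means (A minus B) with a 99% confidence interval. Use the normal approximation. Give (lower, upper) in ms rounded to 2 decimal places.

Per-group SEs: s₁/√n₁ = 51.9/√130 = 4.5519, s₂/√n₂ = 72.5/√203 = 5.0885.
Unpooled SE of the difference: √(20.71979361 + 25.89283225) = 6.8273.
Margin of error = z* · SE = 2.576 × 6.8273 = 17.5871.
x̄₁ − x̄₂ = 316 − 295 = 21.0000.
CI: 21.0000 ± 17.5871 = (3.41, 38.59).

(3.41, 38.59)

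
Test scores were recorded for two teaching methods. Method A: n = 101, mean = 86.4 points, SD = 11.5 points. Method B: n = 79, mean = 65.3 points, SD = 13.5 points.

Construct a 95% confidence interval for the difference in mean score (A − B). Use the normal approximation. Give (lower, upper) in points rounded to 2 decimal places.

(17.37, 24.83)

SE₁ = s₁/√n₁ = 11.5/√101 = 1.1443; SE₂ = 13.5/√79 = 1.5189.
Independent samples, unequal variances: SE_diff = √(SE₁² + SE₂²) = √(1.30942249 + 2.30705721) = 1.9017.
z* = 1.960, so margin of error = 1.960 × 1.9017 = 3.7273.
Difference in means = 86.4 − 65.3 = 21.1000.
21.1000 ± 3.7273 → (17.37, 24.83).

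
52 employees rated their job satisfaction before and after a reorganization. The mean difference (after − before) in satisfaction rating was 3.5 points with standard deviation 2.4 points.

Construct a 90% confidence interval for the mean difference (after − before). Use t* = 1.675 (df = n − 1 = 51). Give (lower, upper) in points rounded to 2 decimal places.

Paired design: SE = s_d/√n = 2.4/√52 = 0.3328.
t* = 1.675; margin of error = 1.675 × 0.3328 = 0.5574.
3.5 ± 0.5574 → (2.94, 4.06).

(2.94, 4.06)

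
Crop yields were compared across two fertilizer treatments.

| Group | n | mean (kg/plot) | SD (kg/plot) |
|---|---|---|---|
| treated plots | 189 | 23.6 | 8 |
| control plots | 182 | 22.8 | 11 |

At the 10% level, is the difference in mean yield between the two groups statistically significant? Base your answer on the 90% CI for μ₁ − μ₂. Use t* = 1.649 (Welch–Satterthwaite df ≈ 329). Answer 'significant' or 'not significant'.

Per-group SEs: s₁/√n₁ = 8/√189 = 0.5819, s₂/√n₂ = 11/√182 = 0.8154.
Unpooled SE of the difference: √(0.33860761 + 0.66487716) = 1.0017.
Margin of error = t* · SE = 1.649 × 1.0017 = 1.6518.
x̄₁ − x̄₂ = 23.6 − 22.8 = 0.8000.
CI: 0.8000 ± 1.6518 = (-0.8518, 2.4518).
The interval (-0.8518, 2.4518) contains 0, so the difference is not significant.

not significant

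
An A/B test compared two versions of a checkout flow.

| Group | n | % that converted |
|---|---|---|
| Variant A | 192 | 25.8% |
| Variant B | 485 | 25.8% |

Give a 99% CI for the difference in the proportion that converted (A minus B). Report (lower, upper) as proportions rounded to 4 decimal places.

Each SE is √(p̂(1−p̂)/n): √(0.2580·0.7420/192) = 0.03158 and √(0.2580·0.7420/485) = 0.01987.
SE(p̂₁ − p̂₂) = √(SE₁² + SE₂²) = √(0.0009972964 + 0.0003948169) = 0.03731, since the two samples are independent.
At 99% confidence z* = 2.576; margin = 2.576 × 0.03731 = 0.09611.
The difference is 0.2580 − 0.2580 = 0.0000, so the interval is 0.0000 ± 0.09611 = (-0.0961, 0.0961).

(-0.0961, 0.0961)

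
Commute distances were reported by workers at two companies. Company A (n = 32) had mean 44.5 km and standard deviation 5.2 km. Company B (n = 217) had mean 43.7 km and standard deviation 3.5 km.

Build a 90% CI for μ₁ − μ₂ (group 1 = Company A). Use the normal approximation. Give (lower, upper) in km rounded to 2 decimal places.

Standard errors of each mean: 5.2/√32 = 0.9192 and 3.5/√217 = 0.2376.
SE(x̄₁ − x̄₂) = √(0.9192² + 0.2376²) = 0.9494 for independent samples with unequal variances.
With z* = 1.645, the margin is 1.645 × 0.9494 = 1.5618.
x̄₁ − x̄₂ = 44.5 − 43.7 = 0.8000; the interval is 0.8000 ± 1.5618 = (-0.76, 2.36).

(-0.76, 2.36)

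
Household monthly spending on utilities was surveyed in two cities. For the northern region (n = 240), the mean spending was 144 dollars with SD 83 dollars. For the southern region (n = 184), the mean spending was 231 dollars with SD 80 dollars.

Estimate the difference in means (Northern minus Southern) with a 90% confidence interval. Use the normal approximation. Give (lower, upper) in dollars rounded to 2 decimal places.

(-100.11, -73.89)

SE₁ = s₁/√n₁ = 83/√240 = 5.3576; SE₂ = 80/√184 = 5.8977.
Independent samples, unequal variances: SE_diff = √(SE₁² + SE₂²) = √(28.70387776 + 34.78286529) = 7.9679.
z* = 1.645, so margin of error = 1.645 × 7.9679 = 13.1072.
Difference in means = 144 − 231 = -87.0000.
-87.0000 ± 13.1072 → (-100.11, -73.89).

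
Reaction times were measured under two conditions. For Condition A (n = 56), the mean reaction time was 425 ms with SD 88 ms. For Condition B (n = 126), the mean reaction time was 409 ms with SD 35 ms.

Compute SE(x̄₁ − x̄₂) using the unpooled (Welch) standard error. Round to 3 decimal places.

12.166

Standard errors of each mean: 88/√56 = 11.7595 and 35/√126 = 3.1180.
SE(x̄₁ − x̄₂) = √(11.7595² + 3.1180²) = 12.1658 for independent samples with unequal variances.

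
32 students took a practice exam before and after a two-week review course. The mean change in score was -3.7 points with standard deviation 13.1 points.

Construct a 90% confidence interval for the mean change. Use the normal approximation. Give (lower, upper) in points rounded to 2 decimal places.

(-7.51, 0.11)

This is a matched-pairs design, so SE = s_d/√n = 13.1/√32 = 2.3158.
Margin = 1.645 × 2.3158 = 3.8095; the interval is -3.7 ± 3.8095 = (-7.51, 0.11).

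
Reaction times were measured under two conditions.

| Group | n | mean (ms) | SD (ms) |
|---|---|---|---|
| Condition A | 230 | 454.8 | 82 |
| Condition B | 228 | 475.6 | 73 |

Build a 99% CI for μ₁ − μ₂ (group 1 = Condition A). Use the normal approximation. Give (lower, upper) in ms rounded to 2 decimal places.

(-39.48, -2.12)

Per-group SEs: s₁/√n₁ = 82/√230 = 5.4069, s₂/√n₂ = 73/√228 = 4.8345.
Unpooled SE of the difference: √(29.23456761 + 23.37239025) = 7.2531.
Margin of error = z* · SE = 2.576 × 7.2531 = 18.6840.
x̄₁ − x̄₂ = 454.8 − 475.6 = -20.8000.
CI: -20.8000 ± 18.6840 = (-39.48, -2.12).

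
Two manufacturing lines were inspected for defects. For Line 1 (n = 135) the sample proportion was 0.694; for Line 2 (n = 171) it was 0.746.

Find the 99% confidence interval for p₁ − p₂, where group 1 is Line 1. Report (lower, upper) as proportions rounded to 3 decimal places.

(-0.185, 0.081)

SE₁ = √(p̂₁(1−p̂₁)/n₁) = √(0.6940·0.3060/135) = 0.03966; SE₂ = √(0.7460·0.2540/171) = 0.03329.
Independent samples: SE of the difference = √(SE₁² + SE₂²) = √(0.0015729156 + 0.0011082241) = 0.05178.
z* for 99% confidence is 2.576, so the margin of error is 2.576 × 0.05178 = 0.13339.
Point estimate p̂₁ − p̂₂ = 0.6940 − 0.7460 = -0.0520.
-0.0520 ± 0.13339 → (-0.185, 0.081).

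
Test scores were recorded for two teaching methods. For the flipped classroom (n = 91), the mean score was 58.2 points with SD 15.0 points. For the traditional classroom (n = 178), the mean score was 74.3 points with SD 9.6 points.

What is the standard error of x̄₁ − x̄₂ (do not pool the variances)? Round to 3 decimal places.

Per-group SEs: s₁/√n₁ = 15.0/√91 = 1.5724, s₂/√n₂ = 9.6/√178 = 0.7196.
Unpooled SE of the difference: √(2.47244176 + 0.51782416) = 1.7292.

1.729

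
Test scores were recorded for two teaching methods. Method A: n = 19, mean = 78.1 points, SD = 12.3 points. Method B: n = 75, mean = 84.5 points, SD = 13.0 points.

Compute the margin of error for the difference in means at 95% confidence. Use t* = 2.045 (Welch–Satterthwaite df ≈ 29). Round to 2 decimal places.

6.54

SE₁ = s₁/√n₁ = 12.3/√19 = 2.8218; SE₂ = 13.0/√75 = 1.5011.
Independent samples, unequal variances: SE_diff = √(SE₁² + SE₂²) = √(7.96255524 + 2.25330121) = 3.1962.
t* = 2.045, so margin of error = 2.045 × 3.1962 = 6.5362.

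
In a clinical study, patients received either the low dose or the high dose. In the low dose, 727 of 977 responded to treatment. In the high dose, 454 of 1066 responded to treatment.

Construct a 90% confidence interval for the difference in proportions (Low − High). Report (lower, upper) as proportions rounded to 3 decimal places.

First, p̂₁ = 727/977 = 0.7441; p̂₂ = 454/1066 = 0.4259.
The two standard errors are √(0.7441×0.2559/977) = 0.01396 and √(0.4259×0.5741/1066) = 0.01514.
Because the samples are independent, SE_diff = √(0.01396² + 0.01514²) = 0.02059.
Using z* = 1.645 for 90%, ME = 1.645 × 0.02059 = 0.03387.
p̂₁ − p̂₂ = 0.3182; interval 0.3182 ± 0.03387 gives (0.284, 0.352).

(0.284, 0.352)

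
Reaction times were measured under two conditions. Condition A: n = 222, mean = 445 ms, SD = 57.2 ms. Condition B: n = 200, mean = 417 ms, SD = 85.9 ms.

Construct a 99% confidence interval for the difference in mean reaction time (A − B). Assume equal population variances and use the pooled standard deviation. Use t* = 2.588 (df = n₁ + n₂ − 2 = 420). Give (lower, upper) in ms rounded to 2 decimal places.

(9.77, 46.23)

Pooled variance s_p² = [221·57.2² + 199·85.9²] / (222+200−2) = 5217.7615, so s_p = 72.2341.
SE_diff = s_p·√(1/n₁ + 1/n₂) = 72.2341·√(1/222 + 1/200) = 7.0422.
t* = 2.588; margin = 2.588 × 7.0422 = 18.2252.
Difference = 445 − 417 = 28.0000.
28.0000 ± 18.2252 → (9.77, 46.23).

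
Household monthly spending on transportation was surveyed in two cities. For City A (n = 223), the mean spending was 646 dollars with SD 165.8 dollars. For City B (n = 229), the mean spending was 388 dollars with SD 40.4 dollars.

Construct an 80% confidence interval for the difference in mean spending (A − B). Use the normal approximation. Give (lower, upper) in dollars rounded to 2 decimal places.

(243.36, 272.64)

SE₁ = s₁/√n₁ = 165.8/√223 = 11.1028; SE₂ = 40.4/√229 = 2.6697.
Independent samples, unequal variances: SE_diff = √(SE₁² + SE₂²) = √(123.27216784 + 7.12729809) = 11.4193.
z* = 1.282, so margin of error = 1.282 × 11.4193 = 14.6395.
Difference in means = 646 − 388 = 258.0000.
258.0000 ± 14.6395 → (243.36, 272.64).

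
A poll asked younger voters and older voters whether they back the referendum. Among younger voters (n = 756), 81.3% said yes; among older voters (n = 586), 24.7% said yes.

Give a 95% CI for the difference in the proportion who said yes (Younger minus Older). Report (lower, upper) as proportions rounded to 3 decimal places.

The two standard errors are √(0.8130×0.1870/756) = 0.01418 and √(0.2470×0.7530/586) = 0.01782.
Because the samples are independent, SE_diff = √(0.01418² + 0.01782²) = 0.02277.
Using z* = 1.960 for 95%, ME = 1.960 × 0.02277 = 0.04463.
p̂₁ − p̂₂ = 0.5660; interval 0.5660 ± 0.04463 gives (0.521, 0.611).

(0.521, 0.611)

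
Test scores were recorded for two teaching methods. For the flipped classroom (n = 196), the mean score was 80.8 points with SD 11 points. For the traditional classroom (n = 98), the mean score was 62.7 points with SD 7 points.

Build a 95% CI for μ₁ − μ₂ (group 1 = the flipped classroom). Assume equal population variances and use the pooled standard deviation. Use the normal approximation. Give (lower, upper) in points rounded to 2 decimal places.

Pooled variance s_p² = [195·11² + 97·7²] / (196+98−2) = 97.0822, so s_p = 9.8530.
SE_diff = s_p·√(1/n₁ + 1/n₂) = 9.8530·√(1/196 + 1/98) = 1.2190.
z* = 1.960; margin = 1.960 × 1.2190 = 2.3892.
Difference = 80.8 − 62.7 = 18.1000.
18.1000 ± 2.3892 → (15.71, 20.49).

(15.71, 20.49)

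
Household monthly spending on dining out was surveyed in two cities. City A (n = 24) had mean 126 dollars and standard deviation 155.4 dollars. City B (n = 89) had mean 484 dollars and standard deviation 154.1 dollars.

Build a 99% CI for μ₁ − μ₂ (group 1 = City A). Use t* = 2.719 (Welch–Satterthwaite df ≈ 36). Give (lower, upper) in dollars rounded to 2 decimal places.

(-455.01, -260.99)

Standard errors of each mean: 155.4/√24 = 31.7209 and 154.1/√89 = 16.3346.
SE(x̄₁ − x̄₂) = √(31.7209² + 16.3346²) = 35.6796 for independent samples with unequal variances.
With t* = 2.719, the margin is 2.719 × 35.6796 = 97.0128.
x̄₁ − x̄₂ = 126 − 484 = -358.0000; the interval is -358.0000 ± 97.0128 = (-455.01, -260.99).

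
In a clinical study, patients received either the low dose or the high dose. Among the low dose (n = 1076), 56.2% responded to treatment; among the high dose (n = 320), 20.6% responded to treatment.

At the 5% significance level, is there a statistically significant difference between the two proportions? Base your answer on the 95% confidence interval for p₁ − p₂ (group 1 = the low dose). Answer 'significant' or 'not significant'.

Each SE is √(p̂(1−p̂)/n): √(0.5620·0.4380/1076) = 0.01513 and √(0.2060·0.7940/320) = 0.02261.
SE(p̂₁ − p̂₂) = √(SE₁² + SE₂²) = √(0.0002289169 + 0.0005112121) = 0.02721, since the two samples are independent.
At 95% confidence z* = 1.960; margin = 1.960 × 0.02721 = 0.05333.
The difference is 0.5620 − 0.2060 = 0.3560, so the interval is 0.3560 ± 0.05333 = (0.30267, 0.40933).
The interval (0.30267, 0.40933) does not contain 0, so the difference is significant.

significant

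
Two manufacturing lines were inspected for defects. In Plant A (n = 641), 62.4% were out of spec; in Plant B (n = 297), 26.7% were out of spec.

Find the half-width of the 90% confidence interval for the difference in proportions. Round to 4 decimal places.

Each SE is √(p̂(1−p̂)/n): √(0.6240·0.3760/641) = 0.01913 and √(0.2670·0.7330/297) = 0.02567.
SE(p̂₁ − p̂₂) = √(SE₁² + SE₂²) = √(0.0003659569 + 0.0006589489) = 0.03201, since the two samples are independent.
At 90% confidence z* = 1.645; margin = 1.645 × 0.03201 = 0.05266.

0.0527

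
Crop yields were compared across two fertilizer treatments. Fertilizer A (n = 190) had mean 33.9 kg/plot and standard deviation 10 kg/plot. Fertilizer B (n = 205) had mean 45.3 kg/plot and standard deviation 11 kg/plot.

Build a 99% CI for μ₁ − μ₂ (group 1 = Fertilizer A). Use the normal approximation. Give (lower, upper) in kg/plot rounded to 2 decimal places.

Standard errors of each mean: 10/√190 = 0.7255 and 11/√205 = 0.7683.
SE(x̄₁ − x̄₂) = √(0.7255² + 0.7683²) = 1.0567 for independent samples with unequal variances.
With z* = 2.576, the margin is 2.576 × 1.0567 = 2.7221.
x̄₁ − x̄₂ = 33.9 − 45.3 = -11.4000; the interval is -11.4000 ± 2.7221 = (-14.12, -8.68).

(-14.12, -8.68)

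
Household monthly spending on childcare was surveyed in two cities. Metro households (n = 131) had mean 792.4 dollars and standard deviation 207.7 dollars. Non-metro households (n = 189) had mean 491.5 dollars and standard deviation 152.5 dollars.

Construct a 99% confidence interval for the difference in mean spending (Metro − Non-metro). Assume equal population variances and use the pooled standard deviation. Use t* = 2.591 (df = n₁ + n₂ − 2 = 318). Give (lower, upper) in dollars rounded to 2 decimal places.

(248.72, 353.08)

Pooled variance s_p² = [130·207.7² + 188·152.5²] / (131+189−2) = 31384.5368, so s_p = 177.1568.
SE_diff = s_p·√(1/n₁ + 1/n₂) = 177.1568·√(1/131 + 1/189) = 20.1403.
t* = 2.591; margin = 2.591 × 20.1403 = 52.1835.
Difference = 792.4 − 491.5 = 300.9000.
300.9000 ± 52.1835 → (248.72, 353.08).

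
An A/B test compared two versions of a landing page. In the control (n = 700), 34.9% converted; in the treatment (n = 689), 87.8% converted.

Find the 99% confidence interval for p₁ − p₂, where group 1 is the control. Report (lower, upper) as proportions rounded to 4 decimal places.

(-0.5854, -0.4726)

SE₁ = √(p̂₁(1−p̂₁)/n₁) = √(0.3490·0.6510/700) = 0.01802; SE₂ = √(0.8780·0.1220/689) = 0.01247.
Independent samples: SE of the difference = √(SE₁² + SE₂²) = √(0.0003247204 + 0.0001555009) = 0.02191.
z* for 99% confidence is 2.576, so the margin of error is 2.576 × 0.02191 = 0.05644.
Point estimate p̂₁ − p̂₂ = 0.3490 − 0.8780 = -0.5290.
-0.5290 ± 0.05644 → (-0.5854, -0.4726).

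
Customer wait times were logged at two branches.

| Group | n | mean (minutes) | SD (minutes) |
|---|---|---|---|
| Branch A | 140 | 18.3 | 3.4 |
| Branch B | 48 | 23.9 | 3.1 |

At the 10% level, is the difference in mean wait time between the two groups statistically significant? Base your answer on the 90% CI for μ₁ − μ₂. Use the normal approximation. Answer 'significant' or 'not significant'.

significant

SE₁ = s₁/√n₁ = 3.4/√140 = 0.2874; SE₂ = 3.1/√48 = 0.4474.
Independent samples, unequal variances: SE_diff = √(SE₁² + SE₂²) = √(0.08259876 + 0.20016676) = 0.5318.
z* = 1.645, so margin of error = 1.645 × 0.5318 = 0.8748.
Difference in means = 18.3 − 23.9 = -5.6000.
-5.6000 ± 0.8748 → (-6.4748, -4.7252).
The interval (-6.4748, -4.7252) does not contain 0, so the difference is significant.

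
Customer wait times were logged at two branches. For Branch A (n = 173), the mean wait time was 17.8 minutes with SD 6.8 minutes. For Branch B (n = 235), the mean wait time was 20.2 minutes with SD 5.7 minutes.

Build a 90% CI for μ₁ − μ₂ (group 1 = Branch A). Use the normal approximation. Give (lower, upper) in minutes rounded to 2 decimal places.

(-3.45, -1.35)

Standard errors of each mean: 6.8/√173 = 0.5170 and 5.7/√235 = 0.3718.
SE(x̄₁ − x̄₂) = √(0.5170² + 0.3718²) = 0.6368 for independent samples with unequal variances.
With z* = 1.645, the margin is 1.645 × 0.6368 = 1.0475.
x̄₁ − x̄₂ = 17.8 − 20.2 = -2.4000; the interval is -2.4000 ± 1.0475 = (-3.45, -1.35).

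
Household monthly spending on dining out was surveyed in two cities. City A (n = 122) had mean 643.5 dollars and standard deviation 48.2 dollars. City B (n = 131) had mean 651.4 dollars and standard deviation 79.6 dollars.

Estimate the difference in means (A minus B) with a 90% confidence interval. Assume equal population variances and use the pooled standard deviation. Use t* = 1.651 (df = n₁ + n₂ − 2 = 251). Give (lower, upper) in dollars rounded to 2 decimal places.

s_p = √[((n₁−1)s₁² + (n₂−1)s₂²)/(n₁+n₂−2)] = √[(121·48.2² + 130·79.6²)/251] = 66.3449.
SE = 66.3449·√(1/122 + 1/131) = 8.3474.
With t* = 1.651, margin = 1.651 × 8.3474 = 13.7816.
x̄₁ − x̄₂ = 643.5 − 651.4 = -7.9000; interval -7.9000 ± 13.7816 = (-21.68, 5.88).

(-21.68, 5.88)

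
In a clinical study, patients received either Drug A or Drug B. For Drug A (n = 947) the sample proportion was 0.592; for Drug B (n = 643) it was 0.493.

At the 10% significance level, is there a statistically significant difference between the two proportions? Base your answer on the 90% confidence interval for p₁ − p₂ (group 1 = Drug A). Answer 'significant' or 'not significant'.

The two standard errors are √(0.5920×0.4080/947) = 0.01597 and √(0.4930×0.5070/643) = 0.01972.
Because the samples are independent, SE_diff = √(0.01597² + 0.01972²) = 0.02538.
Using z* = 1.645 for 90%, ME = 1.645 × 0.02538 = 0.04175.
p̂₁ − p̂₂ = 0.0990; interval 0.0990 ± 0.04175 gives (0.05725, 0.14075).
The interval (0.05725, 0.14075) does not contain 0, so the difference is significant.

significant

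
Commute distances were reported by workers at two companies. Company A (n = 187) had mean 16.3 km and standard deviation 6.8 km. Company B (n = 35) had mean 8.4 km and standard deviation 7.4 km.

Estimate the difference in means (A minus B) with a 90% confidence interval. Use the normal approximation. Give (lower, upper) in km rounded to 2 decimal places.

(5.69, 10.11)

Per-group SEs: s₁/√n₁ = 6.8/√187 = 0.4973, s₂/√n₂ = 7.4/√35 = 1.2508.
Unpooled SE of the difference: √(0.24730729 + 1.56450064) = 1.3460.
Margin of error = z* · SE = 1.645 × 1.3460 = 2.2142.
x̄₁ − x̄₂ = 16.3 − 8.4 = 7.9000.
CI: 7.9000 ± 2.2142 = (5.69, 10.11).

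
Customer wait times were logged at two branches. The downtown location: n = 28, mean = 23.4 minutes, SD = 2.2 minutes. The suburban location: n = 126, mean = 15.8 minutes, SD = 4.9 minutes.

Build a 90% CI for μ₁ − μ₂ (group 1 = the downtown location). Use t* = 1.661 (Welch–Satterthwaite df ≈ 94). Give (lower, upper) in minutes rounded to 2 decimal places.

(6.60, 8.60)

SE₁ = s₁/√n₁ = 2.2/√28 = 0.4158; SE₂ = 4.9/√126 = 0.4365.
Independent samples, unequal variances: SE_diff = √(SE₁² + SE₂²) = √(0.17288964 + 0.19053225) = 0.6028.
t* = 1.661, so margin of error = 1.661 × 0.6028 = 1.0013.
Difference in means = 23.4 − 15.8 = 7.6000.
7.6000 ± 1.0013 → (6.60, 8.60).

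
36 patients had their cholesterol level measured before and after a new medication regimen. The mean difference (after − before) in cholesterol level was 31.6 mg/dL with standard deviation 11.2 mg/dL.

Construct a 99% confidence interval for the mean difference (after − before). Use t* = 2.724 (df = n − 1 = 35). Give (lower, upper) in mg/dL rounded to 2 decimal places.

This is a matched-pairs design, so SE = s_d/√n = 11.2/√36 = 1.8667.
Margin = 2.724 × 1.8667 = 5.0849; the interval is 31.6 ± 5.0849 = (26.52, 36.68).

(26.52, 36.68)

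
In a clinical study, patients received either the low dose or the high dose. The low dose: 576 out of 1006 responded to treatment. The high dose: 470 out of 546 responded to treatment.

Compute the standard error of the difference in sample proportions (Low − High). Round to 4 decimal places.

p̂₁ = 576/1006 = 0.5726 and p̂₂ = 470/546 = 0.8608.
SE₁ = √(p̂₁(1−p̂₁)/n₁) = √(0.5726·0.4274/1006) = 0.01560; SE₂ = √(0.8608·0.1392/546) = 0.01481.
Independent samples: SE of the difference = √(SE₁² + SE₂²) = √(0.00024336 + 0.0002193361) = 0.02151.

0.0215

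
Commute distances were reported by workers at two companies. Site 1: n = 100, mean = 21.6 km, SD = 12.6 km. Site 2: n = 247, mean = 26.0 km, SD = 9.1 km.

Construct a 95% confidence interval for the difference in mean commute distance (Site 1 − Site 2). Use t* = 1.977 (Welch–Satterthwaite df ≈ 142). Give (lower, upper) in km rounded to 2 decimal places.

SE₁ = s₁/√n₁ = 12.6/√100 = 1.2600; SE₂ = 9.1/√247 = 0.5790.
Independent samples, unequal variances: SE_diff = √(SE₁² + SE₂²) = √(1.5876 + 0.335241) = 1.3867.
t* = 1.977, so margin of error = 1.977 × 1.3867 = 2.7415.
Difference in means = 21.6 − 26.0 = -4.4000.
-4.4000 ± 2.7415 → (-7.14, -1.66).

(-7.14, -1.66)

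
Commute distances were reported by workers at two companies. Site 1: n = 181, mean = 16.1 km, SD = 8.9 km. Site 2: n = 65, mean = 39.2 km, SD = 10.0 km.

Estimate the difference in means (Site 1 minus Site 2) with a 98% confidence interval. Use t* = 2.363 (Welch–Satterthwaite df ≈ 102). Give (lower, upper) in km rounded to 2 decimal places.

(-26.42, -19.78)

SE₁ = s₁/√n₁ = 8.9/√181 = 0.6615; SE₂ = 10.0/√65 = 1.2403.
Independent samples, unequal variances: SE_diff = √(SE₁² + SE₂²) = √(0.43758225 + 1.53834409) = 1.4057.
t* = 2.363, so margin of error = 2.363 × 1.4057 = 3.3217.
Difference in means = 16.1 − 39.2 = -23.1000.
-23.1000 ± 3.3217 → (-26.42, -19.78).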